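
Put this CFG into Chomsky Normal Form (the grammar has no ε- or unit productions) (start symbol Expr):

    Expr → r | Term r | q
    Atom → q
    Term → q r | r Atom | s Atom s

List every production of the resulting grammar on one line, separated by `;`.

Introduce a nonterminal for each terminal appearing in a rule of length ≥ 2: X1 → r, X2 → q, X3 → s.
Binarize each right-hand side of length ≥ 3 by chaining fresh nonterminals (Y1, Y2, …): affected rules were Term → X3 Atom X3.

Expr → r | Term X1 | q; Atom → q; Term → X2 X1 | X1 Atom | X3 Y1; X1 → r; X2 → q; X3 → s; Y1 → Atom X3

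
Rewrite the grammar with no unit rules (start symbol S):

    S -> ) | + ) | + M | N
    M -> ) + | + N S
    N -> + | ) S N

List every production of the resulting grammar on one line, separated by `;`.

S -> ) | + ) | + M | + | ) S N; M -> ) + | + N S; N -> + | ) S N

Unit pairs: S ⇒* {N}.
Replace each nonterminal's rules with the union of the non-unit rules of every nonterminal it unit-derives.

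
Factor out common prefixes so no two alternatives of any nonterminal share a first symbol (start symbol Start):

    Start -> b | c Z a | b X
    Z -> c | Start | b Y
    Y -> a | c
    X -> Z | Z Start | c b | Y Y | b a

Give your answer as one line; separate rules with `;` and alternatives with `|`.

Start -> c Z a | b Start1; Z -> c | Start | b Y; Y -> a | c; X -> c b | Y Y | b a | Z X1; Start1 -> epsilon | X; X1 -> epsilon | Start

Start has alternatives sharing prefix 'b': factor to Start → b Start1 with Start1 → ε | X.
X has alternatives sharing prefix 'Z': factor to X → Z X1 with X1 → ε | Start.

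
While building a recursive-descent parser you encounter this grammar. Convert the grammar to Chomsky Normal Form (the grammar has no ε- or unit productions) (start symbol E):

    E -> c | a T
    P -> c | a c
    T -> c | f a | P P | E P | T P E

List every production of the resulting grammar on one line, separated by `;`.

Introduce a nonterminal for each terminal appearing in a rule of length ≥ 2: X1 → a, X2 → c, X3 → f.
Binarize each right-hand side of length ≥ 3 by chaining fresh nonterminals (Y1, Y2, …): affected rules were T → T P E.

E -> c | X1 T; P -> c | X1 X2; T -> c | X3 X1 | P P | E P | T Y1; X1 -> a; X2 -> c; X3 -> f; Y1 -> P E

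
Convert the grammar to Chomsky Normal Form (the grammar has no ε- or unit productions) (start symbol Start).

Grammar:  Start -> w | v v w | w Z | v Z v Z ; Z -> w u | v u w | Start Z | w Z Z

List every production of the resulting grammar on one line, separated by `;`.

Introduce a nonterminal for each terminal appearing in a rule of length ≥ 2: X1 → v, X2 → w, X3 → u.
Binarize each right-hand side of length ≥ 3 by chaining fresh nonterminals (Y1, Y2, …): affected rules were Start → X1 X1 X2; Start → X1 Z X1 Z; Z → X1 X3 X2; Z → X2 Z Z.

Start -> w | X1 Y1 | X2 Z | X1 Y2; Z -> X2 X3 | X1 Y4 | Start Z | X2 Y5; X1 -> v; X2 -> w; X3 -> u; Y1 -> X1 X2; Y2 -> Z Y3; Y3 -> X1 Z; Y4 -> X3 X2; Y5 -> Z Z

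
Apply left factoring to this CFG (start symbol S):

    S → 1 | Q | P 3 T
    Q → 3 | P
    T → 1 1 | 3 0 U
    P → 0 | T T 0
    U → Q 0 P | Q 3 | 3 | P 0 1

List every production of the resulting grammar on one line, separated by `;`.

U has alternatives sharing prefix 'Q': factor to U → Q U' with U' → 0 P | 3.

S → 1 | Q | P 3 T; Q → 3 | P; T → 1 1 | 3 0 U; P → 0 | T T 0; U → 3 | P 0 1 | Q U'; U' → 0 P | 3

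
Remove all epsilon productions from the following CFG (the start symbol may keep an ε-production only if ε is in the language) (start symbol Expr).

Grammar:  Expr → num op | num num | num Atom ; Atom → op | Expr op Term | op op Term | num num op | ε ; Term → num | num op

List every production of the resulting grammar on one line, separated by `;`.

Expr → num op | num num | num Atom | num; Atom → op | Expr op Term | op op Term | num num op; Term → num | num op

Nullable set = {Atom}.
ε ∉ L(G), so no ε-production is kept.
For each production, add variants omitting each subset of nullable occurrences: Expr → num Atom gives num Atom | num.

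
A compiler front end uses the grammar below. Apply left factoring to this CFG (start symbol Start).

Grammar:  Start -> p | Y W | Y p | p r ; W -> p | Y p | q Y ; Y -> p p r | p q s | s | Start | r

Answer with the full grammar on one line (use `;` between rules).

Start has alternatives sharing prefix 'p': factor to Start → p Start1 with Start1 → ε | r.
Start has alternatives sharing prefix 'Y': factor to Start → Y Start2 with Start2 → W | p.
Y has alternatives sharing prefix 'p': factor to Y → p Y1 with Y1 → p r | q s.

Start -> p Start1 | Y Start2; W -> p | Y p | q Y; Y -> s | Start | r | p Y1; Start1 -> eps | r; Start2 -> W | p; Y1 -> p r | q s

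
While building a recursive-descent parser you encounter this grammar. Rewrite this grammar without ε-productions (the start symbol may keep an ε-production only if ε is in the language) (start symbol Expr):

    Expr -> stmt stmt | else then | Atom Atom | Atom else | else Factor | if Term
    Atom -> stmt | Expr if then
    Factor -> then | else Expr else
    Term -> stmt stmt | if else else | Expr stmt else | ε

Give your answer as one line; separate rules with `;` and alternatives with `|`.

Nullable nonterminals: {Term}.
ε ∉ L(G), so no ε-production is kept.
For each production, add variants omitting each subset of nullable occurrences: Expr → if Term gives if Term | if.

Expr -> stmt stmt | else then | Atom Atom | Atom else | else Factor | if Term | if; Atom -> stmt | Expr if then; Factor -> then | else Expr else; Term -> stmt stmt | if else else | Expr stmt else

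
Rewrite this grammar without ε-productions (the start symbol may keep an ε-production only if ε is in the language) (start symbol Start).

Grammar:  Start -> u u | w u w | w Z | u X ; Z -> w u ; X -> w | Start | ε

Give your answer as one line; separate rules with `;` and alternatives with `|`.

Start -> u u | w u w | w Z | u X | u; Z -> w u; X -> w | Start

The nullable symbols are {X}.
ε ∉ L(G), so no ε-production is kept.
Add the nullable-subset variants: Start → u X gives u X | u.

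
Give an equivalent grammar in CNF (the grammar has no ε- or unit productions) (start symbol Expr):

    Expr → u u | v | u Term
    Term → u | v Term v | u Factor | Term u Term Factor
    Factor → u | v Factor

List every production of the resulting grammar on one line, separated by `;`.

Expr → X1 X1 | v | X1 Term; Term → u | X2 Y1 | X1 Factor | Term Y2; Factor → u | X2 Factor; X1 → u; X2 → v; Y1 → Term X2; Y2 → X1 Y3; Y3 → Term Factor

Introduce a nonterminal for each terminal appearing in a rule of length ≥ 2: X1 → u, X2 → v.
Binarize each right-hand side of length ≥ 3 by chaining fresh nonterminals (Y1, Y2, …): affected rules were Term → X2 Term X2; Term → Term X1 Term Factor.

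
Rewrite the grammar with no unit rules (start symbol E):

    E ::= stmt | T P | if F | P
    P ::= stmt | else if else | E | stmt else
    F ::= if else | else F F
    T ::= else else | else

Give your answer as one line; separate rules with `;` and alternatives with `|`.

E ::= stmt | T P | if F | else if else | stmt else; P ::= stmt | T P | if F | else if else | stmt else; F ::= if else | else F F; T ::= else else | else

Unit pairs: E ⇒* {P}; P ⇒* {E}.
For each unit pair (A, B), copy every non-unit production of B to A, then drop all unit productions.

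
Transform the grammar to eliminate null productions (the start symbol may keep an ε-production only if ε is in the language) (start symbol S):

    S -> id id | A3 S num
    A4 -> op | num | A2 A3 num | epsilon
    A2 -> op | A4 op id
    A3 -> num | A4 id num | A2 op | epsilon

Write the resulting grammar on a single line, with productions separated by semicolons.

S -> id id | A3 S num | S num; A4 -> op | num | A2 A3 num | A2 num; A2 -> op | A4 op id | op id; A3 -> num | A4 id num | id num | A2 op

Nullable nonterminals: {A3, A4}.
ε ∉ L(G), so no ε-production is kept.
For each production, add variants omitting each subset of nullable occurrences: S → A3 S num gives A3 S num | S num. A4 → A2 A3 num gives A2 A3 num | A2 num. A2 → A4 op id gives A4 op id | op id. A3 → A4 id num gives A4 id num | id num.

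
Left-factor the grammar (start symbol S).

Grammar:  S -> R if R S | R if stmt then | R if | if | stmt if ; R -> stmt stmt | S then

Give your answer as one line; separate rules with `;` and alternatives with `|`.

S -> if | stmt if | R if S'; R -> stmt stmt | S then; S' -> R S | stmt then | ε

S has alternatives sharing prefix 'R if': factor to S → R if S' with S' → R S | stmt then | ε.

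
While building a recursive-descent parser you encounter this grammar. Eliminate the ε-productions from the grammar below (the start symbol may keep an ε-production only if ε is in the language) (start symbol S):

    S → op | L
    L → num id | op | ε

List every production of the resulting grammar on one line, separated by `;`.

Nullable nonterminals: {L, S}.
ε ∈ L(G) since S is nullable, so keep S → ε.

S → op | L | ε; L → num id | op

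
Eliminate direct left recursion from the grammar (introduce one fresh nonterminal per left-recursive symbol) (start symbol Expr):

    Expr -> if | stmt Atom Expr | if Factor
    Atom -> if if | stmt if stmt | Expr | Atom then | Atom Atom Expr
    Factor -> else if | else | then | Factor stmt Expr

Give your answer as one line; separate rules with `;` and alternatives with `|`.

Expr -> if | stmt Atom Expr | if Factor; Atom -> if if Atom1 | stmt if stmt Atom1 | Expr Atom1; Factor -> else if Factor1 | else Factor1 | then Factor1; Atom1 -> then Atom1 | Atom Expr Atom1 | eps; Factor1 -> stmt Expr Factor1 | eps

Left recursion appears on Atom, Factor.
For Atom: α = {then, Atom Expr}, β = {if if, stmt if stmt, Expr}. Rewrite as Atom → β Atom1 and Atom1 → α Atom1 | ε.
For Factor: α = {stmt Expr}, β = {else if, else, then}. Rewrite as Factor → β Factor1 and Factor1 → α Factor1 | ε.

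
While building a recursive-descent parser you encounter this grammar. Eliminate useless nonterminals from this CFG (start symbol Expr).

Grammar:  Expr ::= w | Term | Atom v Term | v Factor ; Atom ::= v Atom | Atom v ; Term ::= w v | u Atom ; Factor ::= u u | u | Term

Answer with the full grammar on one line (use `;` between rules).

Expr ::= w | Term | v Factor; Term ::= w v; Factor ::= u u | u | Term

Generating nonterminals: {Expr, Factor, Term}.
Reachable from Expr after that: {Expr, Factor, Term}.
Removed useless symbols: {Atom} and every production mentioning them.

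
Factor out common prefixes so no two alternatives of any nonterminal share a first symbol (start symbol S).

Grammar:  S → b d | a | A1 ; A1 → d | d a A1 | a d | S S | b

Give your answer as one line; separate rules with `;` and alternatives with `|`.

A1 has alternatives sharing prefix 'd': factor to A1 → d A1' with A1' → ε | a A1.

S → b d | a | A1; A1 → a d | S S | b | d A1'; A1' → ε | a A1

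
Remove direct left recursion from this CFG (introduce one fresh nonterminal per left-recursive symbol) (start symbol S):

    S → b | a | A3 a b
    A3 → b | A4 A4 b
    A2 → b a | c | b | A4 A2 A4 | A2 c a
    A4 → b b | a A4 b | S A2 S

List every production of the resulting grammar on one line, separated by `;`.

S → b | a | A3 a b; A3 → b | A4 A4 b; A2 → b a A2' | c A2' | b A2' | A4 A2 A4 A2'; A4 → b b | a A4 b | S A2 S; A2' → c a A2' | ε

Directly left-recursive nonterminal: A2.
For A2: α = {c a}, β = {b a, c, b, A4 A2 A4}. Rewrite as A2 → β A2' and A2' → α A2' | ε.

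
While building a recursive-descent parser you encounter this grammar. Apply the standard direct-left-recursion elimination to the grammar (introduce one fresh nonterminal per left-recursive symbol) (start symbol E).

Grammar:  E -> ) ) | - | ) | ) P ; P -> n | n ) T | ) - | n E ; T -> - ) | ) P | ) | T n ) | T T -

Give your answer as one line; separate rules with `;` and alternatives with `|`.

Left recursion appears on T.
For T: α = {n ), T -}, β = {- ), ) P, )}. Rewrite as T → β T' and T' → α T' | ε.

E -> ) ) | - | ) | ) P; P -> n | n ) T | ) - | n E; T -> - ) T' | ) P T' | ) T'; T' -> n ) T' | T - T' | ε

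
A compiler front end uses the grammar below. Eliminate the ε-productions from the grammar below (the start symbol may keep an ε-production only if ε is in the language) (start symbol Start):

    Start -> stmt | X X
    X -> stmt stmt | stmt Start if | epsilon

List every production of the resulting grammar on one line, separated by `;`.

Start -> stmt | X X | X | epsilon; X -> stmt stmt | stmt Start if | stmt if

Nullable set = {Start, X}.
ε ∈ L(G) since Start is nullable, so keep Start → ε.
Add the nullable-subset variants: Start → X X gives X X | X. X → stmt Start if gives stmt Start if | stmt if.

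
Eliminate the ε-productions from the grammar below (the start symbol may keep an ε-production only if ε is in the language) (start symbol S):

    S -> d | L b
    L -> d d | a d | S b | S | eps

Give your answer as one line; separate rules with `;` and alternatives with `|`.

S -> d | L b | b; L -> d d | a d | S b | S

The nullable symbols are {L}.
ε ∉ L(G), so no ε-production is kept.
For each production, add variants omitting each subset of nullable occurrences: S → L b gives L b | b.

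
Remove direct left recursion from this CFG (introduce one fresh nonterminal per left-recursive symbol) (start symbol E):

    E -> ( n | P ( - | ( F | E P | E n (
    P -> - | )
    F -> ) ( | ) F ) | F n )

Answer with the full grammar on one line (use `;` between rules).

E -> ( n E' | P ( - E' | ( F E'; P -> - | ); F -> ) ( F' | ) F ) F'; E' -> P E' | n ( E' | ε; F' -> n ) F' | ε

E, F are directly left-recursive.
For E: α = {P, n (}, β = {( n, P ( -, ( F}. Rewrite as E → β E' and E' → α E' | ε.
For F: α = {n )}, β = {) (, ) F )}. Rewrite as F → β F' and F' → α F' | ε.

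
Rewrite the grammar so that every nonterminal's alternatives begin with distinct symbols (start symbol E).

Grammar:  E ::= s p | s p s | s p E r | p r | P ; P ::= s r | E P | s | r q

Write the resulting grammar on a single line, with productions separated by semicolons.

E ::= p r | P | s p E'; P ::= E P | r q | s P'; E' ::= ε | s | E r; P' ::= r | ε

E has alternatives sharing prefix 's p': factor to E → s p E' with E' → ε | s | E r.
P has alternatives sharing prefix 's': factor to P → s P' with P' → r | ε.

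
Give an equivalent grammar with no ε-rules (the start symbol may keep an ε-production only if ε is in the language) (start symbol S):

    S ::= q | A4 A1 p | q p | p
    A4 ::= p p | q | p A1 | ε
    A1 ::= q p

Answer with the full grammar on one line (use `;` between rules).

S ::= q | A4 A1 p | A1 p | q p | p; A4 ::= p p | q | p A1; A1 ::= q p

Nullable nonterminals: {A4}.
ε ∉ L(G), so no ε-production is kept.
Add the nullable-subset variants: S → A4 A1 p gives A4 A1 p | A1 p.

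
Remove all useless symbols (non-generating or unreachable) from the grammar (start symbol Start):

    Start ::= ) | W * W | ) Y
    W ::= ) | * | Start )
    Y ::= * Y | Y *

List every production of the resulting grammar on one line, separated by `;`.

Start ::= ) | W * W; W ::= ) | * | Start )

Generating nonterminals: {Start, W}.
Reachable from Start after that: {Start, W}.
Removed useless symbols: {Y} and every production mentioning them.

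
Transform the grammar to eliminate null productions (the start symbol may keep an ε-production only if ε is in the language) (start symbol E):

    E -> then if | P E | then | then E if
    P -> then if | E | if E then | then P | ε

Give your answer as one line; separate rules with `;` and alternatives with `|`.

E -> then if | P E | then | then E if; P -> then if | E | if E then | then P | then

Nullable set = {P}.
ε ∉ L(G), so no ε-production is kept.
For each production, add variants omitting each subset of nullable occurrences: P → then P gives then P | then.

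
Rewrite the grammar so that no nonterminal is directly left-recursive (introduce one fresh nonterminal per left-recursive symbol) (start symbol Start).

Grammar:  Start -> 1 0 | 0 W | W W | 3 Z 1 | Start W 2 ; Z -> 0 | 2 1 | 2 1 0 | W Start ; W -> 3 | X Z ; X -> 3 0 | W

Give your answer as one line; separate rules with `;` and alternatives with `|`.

Left recursion appears on Start.
For Start: α = {W 2}, β = {1 0, 0 W, W W, 3 Z 1}. Rewrite as Start → β Start1 and Start1 → α Start1 | ε.

Start -> 1 0 Start1 | 0 W Start1 | W W Start1 | 3 Z 1 Start1; Z -> 0 | 2 1 | 2 1 0 | W Start; W -> 3 | X Z; X -> 3 0 | W; Start1 -> W 2 Start1 | ε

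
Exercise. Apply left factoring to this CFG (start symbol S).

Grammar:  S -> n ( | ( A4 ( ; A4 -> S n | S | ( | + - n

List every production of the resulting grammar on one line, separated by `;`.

A4 has alternatives sharing prefix 'S': factor to A4 → S A4' with A4' → n | ε.

S -> n ( | ( A4 (; A4 -> ( | + - n | S A4'; A4' -> n | epsilon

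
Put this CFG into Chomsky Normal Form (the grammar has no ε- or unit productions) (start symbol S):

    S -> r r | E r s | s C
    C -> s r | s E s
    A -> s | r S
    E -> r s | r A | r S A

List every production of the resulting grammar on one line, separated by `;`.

Introduce a nonterminal for each terminal appearing in a rule of length ≥ 2: X1 → r, X2 → s.
Binarize each right-hand side of length ≥ 3 by chaining fresh nonterminals (Y1, Y2, …): affected rules were S → E X1 X2; C → X2 E X2; E → X1 S A.

S -> X1 X1 | E Y1 | X2 C; C -> X2 X1 | X2 Y2; A -> s | X1 S; E -> X1 X2 | X1 A | X1 Y3; X1 -> r; X2 -> s; Y1 -> X1 X2; Y2 -> E X2; Y3 -> S A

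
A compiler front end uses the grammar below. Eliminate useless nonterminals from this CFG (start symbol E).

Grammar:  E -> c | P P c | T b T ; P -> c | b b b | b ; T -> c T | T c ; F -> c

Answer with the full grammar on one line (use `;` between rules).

E -> c | P P c; P -> c | b b b | b

Generating nonterminals: {E, F, P}.
Reachable from E after that: {E, P}.
Removed useless symbols: {F, T} and every production mentioning them.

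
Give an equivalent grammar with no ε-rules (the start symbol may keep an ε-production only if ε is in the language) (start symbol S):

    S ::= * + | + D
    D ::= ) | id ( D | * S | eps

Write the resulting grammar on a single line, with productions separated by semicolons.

S ::= * + | + D | +; D ::= ) | id ( D | id ( | * S

Nullable set = {D}.
ε ∉ L(G), so no ε-production is kept.
Expand every rule over subsets of its nullable positions: S → + D gives + D | +. D → id ( D gives id ( D | id (.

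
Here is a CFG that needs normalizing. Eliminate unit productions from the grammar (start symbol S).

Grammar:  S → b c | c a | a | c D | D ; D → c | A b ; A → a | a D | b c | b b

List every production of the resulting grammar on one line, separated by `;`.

S → c | A b | b c | c a | a | c D; D → c | A b; A → a | a D | b c | b b

Unit pairs: S ⇒* {D}.
Replace each nonterminal's rules with the union of the non-unit rules of every nonterminal it unit-derives.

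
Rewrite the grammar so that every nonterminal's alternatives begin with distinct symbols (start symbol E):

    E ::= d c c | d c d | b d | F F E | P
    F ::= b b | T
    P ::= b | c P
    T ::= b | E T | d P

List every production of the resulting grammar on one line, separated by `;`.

E has alternatives sharing prefix 'd c': factor to E → d c E' with E' → c | d.

E ::= b d | F F E | P | d c E'; F ::= b b | T; P ::= b | c P; T ::= b | E T | d P; E' ::= c | d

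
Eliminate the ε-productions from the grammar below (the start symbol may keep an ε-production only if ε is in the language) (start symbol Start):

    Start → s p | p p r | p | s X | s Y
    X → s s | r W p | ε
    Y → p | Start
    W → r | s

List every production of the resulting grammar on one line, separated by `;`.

Start → s p | p p r | p | s X | s | s Y; X → s s | r W p; Y → p | Start; W → r | s

Nullable set = {X}.
ε ∉ L(G), so no ε-production is kept.
For each production, add variants omitting each subset of nullable occurrences: Start → s X gives s X | s.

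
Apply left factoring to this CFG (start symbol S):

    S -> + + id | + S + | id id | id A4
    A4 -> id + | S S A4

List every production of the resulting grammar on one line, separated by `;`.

S has alternatives sharing prefix '+': factor to S → + S' with S' → + id | S +.
S has alternatives sharing prefix 'id': factor to S → id S'' with S'' → id | A4.

S -> + S' | id S''; A4 -> id + | S S A4; S' -> + id | S +; S'' -> id | A4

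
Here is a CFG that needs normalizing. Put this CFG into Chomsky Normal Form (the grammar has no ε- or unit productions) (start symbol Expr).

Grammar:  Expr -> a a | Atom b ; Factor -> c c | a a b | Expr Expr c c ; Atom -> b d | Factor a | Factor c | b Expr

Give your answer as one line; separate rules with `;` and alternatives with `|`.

Introduce a nonterminal for each terminal appearing in a rule of length ≥ 2: X1 → a, X2 → b, X3 → c, X4 → d.
Binarize each right-hand side of length ≥ 3 by chaining fresh nonterminals (Y1, Y2, …): affected rules were Factor → X1 X1 X2; Factor → Expr Expr X3 X3.

Expr -> X1 X1 | Atom X2; Factor -> X3 X3 | X1 Y1 | Expr Y2; Atom -> X2 X4 | Factor X1 | Factor X3 | X2 Expr; X1 -> a; X2 -> b; X3 -> c; X4 -> d; Y1 -> X1 X2; Y2 -> Expr Y3; Y3 -> X3 X3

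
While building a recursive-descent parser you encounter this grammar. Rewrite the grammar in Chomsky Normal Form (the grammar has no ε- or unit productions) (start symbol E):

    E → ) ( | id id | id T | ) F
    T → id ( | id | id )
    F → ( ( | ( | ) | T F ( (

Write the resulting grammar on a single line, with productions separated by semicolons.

Introduce a nonterminal for each terminal appearing in a rule of length ≥ 2: X1 → ), X2 → (, X3 → id.
Binarize each right-hand side of length ≥ 3 by chaining fresh nonterminals (Y1, Y2, …): affected rules were F → T F X2 X2.

E → X1 X2 | X3 X3 | X3 T | X1 F; T → X3 X2 | id | X3 X1; F → X2 X2 | ( | ) | T Y1; X1 → ); X2 → (; X3 → id; Y1 → F Y2; Y2 → X2 X2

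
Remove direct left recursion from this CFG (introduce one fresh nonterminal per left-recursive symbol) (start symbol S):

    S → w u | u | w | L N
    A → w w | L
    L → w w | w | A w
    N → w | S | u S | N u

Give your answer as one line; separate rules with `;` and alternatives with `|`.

N is directly left-recursive.
For N: α = {u}, β = {w, S, u S}. Rewrite as N → β N' and N' → α N' | ε.

S → w u | u | w | L N; A → w w | L; L → w w | w | A w; N → w N' | S N' | u S N'; N' → u N' | ε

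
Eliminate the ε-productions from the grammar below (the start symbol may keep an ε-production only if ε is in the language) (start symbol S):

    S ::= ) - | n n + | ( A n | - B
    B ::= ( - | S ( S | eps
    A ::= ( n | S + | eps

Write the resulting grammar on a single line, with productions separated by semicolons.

The nullable symbols are {A, B}.
ε ∉ L(G), so no ε-production is kept.
Expand every rule over subsets of its nullable positions: S → ( A n gives ( A n | ( n. S → - B gives - B | -.

S ::= ) - | n n + | ( A n | ( n | - B | -; B ::= ( - | S ( S; A ::= ( n | S +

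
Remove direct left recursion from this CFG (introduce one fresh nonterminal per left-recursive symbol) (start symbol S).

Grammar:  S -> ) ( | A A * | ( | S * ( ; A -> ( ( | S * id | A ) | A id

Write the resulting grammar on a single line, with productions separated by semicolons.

S -> ) ( S' | A A * S' | ( S'; A -> ( ( A' | S * id A'; S' -> * ( S' | ε; A' -> ) A' | id A' | ε

Directly left-recursive nonterminals: S, A.
For S: α = {* (}, β = {) (, A A *, (}. Rewrite as S → β S' and S' → α S' | ε.
For A: α = {), id}, β = {( (, S * id}. Rewrite as A → β A' and A' → α A' | ε.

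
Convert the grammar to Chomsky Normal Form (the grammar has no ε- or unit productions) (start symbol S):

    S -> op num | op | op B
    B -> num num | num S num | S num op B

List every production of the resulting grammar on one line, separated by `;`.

Introduce a nonterminal for each terminal appearing in a rule of length ≥ 2: X1 → op, X2 → num.
Binarize each right-hand side of length ≥ 3 by chaining fresh nonterminals (Y1, Y2, …): affected rules were B → X2 S X2; B → S X2 X1 B.

S -> X1 X2 | op | X1 B; B -> X2 X2 | X2 Y1 | S Y2; X1 -> op; X2 -> num; Y1 -> S X2; Y2 -> X2 Y3; Y3 -> X1 B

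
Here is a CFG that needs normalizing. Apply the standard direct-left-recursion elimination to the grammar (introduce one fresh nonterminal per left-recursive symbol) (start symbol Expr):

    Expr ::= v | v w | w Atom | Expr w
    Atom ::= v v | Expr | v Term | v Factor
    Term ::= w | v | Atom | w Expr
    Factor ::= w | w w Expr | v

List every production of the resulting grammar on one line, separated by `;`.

Directly left-recursive nonterminal: Expr.
For Expr: α = {w}, β = {v, v w, w Atom}. Rewrite as Expr → β Expr1 and Expr1 → α Expr1 | ε.

Expr ::= v Expr1 | v w Expr1 | w Atom Expr1; Atom ::= v v | Expr | v Term | v Factor; Term ::= w | v | Atom | w Expr; Factor ::= w | w w Expr | v; Expr1 ::= w Expr1 | ε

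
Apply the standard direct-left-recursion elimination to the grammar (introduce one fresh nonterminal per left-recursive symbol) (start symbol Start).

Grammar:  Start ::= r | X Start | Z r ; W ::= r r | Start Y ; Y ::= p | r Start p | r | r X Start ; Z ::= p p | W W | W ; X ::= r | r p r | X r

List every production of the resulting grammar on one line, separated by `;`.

X is directly left-recursive.
For X: α = {r}, β = {r, r p r}. Rewrite as X → β X1 and X1 → α X1 | ε.

Start ::= r | X Start | Z r; W ::= r r | Start Y; Y ::= p | r Start p | r | r X Start; Z ::= p p | W W | W; X ::= r X1 | r p r X1; X1 ::= r X1 | ε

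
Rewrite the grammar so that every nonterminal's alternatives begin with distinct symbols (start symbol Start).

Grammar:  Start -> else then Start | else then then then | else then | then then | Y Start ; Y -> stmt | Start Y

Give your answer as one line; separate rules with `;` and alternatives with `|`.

Start has alternatives sharing prefix 'else then': factor to Start → else then Start1 with Start1 → Start | then then | ε.

Start -> then then | Y Start | else then Start1; Y -> stmt | Start Y; Start1 -> Start | then then | ε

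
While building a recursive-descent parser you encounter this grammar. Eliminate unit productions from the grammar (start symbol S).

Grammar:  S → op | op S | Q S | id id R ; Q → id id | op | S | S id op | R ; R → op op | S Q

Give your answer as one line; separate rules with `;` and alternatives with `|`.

S → op | op S | Q S | id id R; Q → op op | S Q | op | op S | Q S | id id R | id id | S id op; R → op op | S Q

Unit pairs: Q ⇒* {R, S}.
Replace each nonterminal's rules with the union of the non-unit rules of every nonterminal it unit-derives.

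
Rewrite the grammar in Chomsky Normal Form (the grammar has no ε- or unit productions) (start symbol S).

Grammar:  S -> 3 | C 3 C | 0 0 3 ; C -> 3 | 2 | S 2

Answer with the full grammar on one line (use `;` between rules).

Introduce a nonterminal for each terminal appearing in a rule of length ≥ 2: X1 → 3, X2 → 0, X3 → 2.
Binarize each right-hand side of length ≥ 3 by chaining fresh nonterminals (Y1, Y2, …): affected rules were S → C X1 C; S → X2 X2 X1.

S -> 3 | C Y1 | X2 Y2; C -> 3 | 2 | S X3; X1 -> 3; X2 -> 0; X3 -> 2; Y1 -> X1 C; Y2 -> X2 X1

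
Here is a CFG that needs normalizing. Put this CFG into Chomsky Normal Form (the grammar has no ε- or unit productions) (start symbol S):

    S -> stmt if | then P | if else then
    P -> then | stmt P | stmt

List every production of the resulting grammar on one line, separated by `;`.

S -> X1 X2 | X3 P | X2 Y1; P -> then | X1 P | stmt; X1 -> stmt; X2 -> if; X3 -> then; X4 -> else; Y1 -> X4 X3

Introduce a nonterminal for each terminal appearing in a rule of length ≥ 2: X1 → stmt, X2 → if, X3 → then, X4 → else.
Binarize each right-hand side of length ≥ 3 by chaining fresh nonterminals (Y1, Y2, …): affected rules were S → X2 X4 X3.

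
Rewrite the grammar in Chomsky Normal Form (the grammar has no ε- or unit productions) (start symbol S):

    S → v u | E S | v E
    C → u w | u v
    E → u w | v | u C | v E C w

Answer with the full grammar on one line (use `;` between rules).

S → X1 X2 | E S | X1 E; C → X2 X3 | X2 X1; E → X2 X3 | v | X2 C | X1 Y1; X1 → v; X2 → u; X3 → w; Y1 → E Y2; Y2 → C X3

Introduce a nonterminal for each terminal appearing in a rule of length ≥ 2: X1 → v, X2 → u, X3 → w.
Binarize each right-hand side of length ≥ 3 by chaining fresh nonterminals (Y1, Y2, …): affected rules were E → X1 E C X3.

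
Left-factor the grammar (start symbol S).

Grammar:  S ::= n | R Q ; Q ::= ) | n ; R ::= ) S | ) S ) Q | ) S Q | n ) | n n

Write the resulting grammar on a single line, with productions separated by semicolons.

R has alternatives sharing prefix ') S': factor to R → ) S R' with R' → ε | ) Q | Q.
R has alternatives sharing prefix 'n': factor to R → n R'' with R'' → ) | n.

S ::= n | R Q; Q ::= ) | n; R ::= ) S R' | n R''; R' ::= eps | ) Q | Q; R'' ::= ) | n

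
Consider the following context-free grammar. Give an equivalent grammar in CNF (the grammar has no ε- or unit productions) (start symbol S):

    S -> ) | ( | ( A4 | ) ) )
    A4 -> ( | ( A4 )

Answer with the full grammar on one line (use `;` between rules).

S -> ) | ( | X1 A4 | X2 Y1; A4 -> ( | X1 Y2; X1 -> (; X2 -> ); Y1 -> X2 X2; Y2 -> A4 X2

Introduce a nonterminal for each terminal appearing in a rule of length ≥ 2: X1 → (, X2 → ).
Binarize each right-hand side of length ≥ 3 by chaining fresh nonterminals (Y1, Y2, …): affected rules were S → X2 X2 X2; A4 → X1 A4 X2.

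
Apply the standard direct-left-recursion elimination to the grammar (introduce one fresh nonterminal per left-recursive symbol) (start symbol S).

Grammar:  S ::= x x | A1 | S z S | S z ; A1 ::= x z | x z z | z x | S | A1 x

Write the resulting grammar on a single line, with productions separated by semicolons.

S ::= x x S' | A1 S'; A1 ::= x z A1' | x z z A1' | z x A1' | S A1'; S' ::= z S S' | z S' | ε; A1' ::= x A1' | ε

Left recursion appears on S, A1.
For S: α = {z S, z}, β = {x x, A1}. Rewrite as S → β S' and S' → α S' | ε.
For A1: α = {x}, β = {x z, x z z, z x, S}. Rewrite as A1 → β A1' and A1' → α A1' | ε.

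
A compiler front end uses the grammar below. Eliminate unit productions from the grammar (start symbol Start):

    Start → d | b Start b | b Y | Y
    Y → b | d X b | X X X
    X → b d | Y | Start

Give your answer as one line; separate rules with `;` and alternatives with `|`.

Unit pairs: Start ⇒* {Y}; X ⇒* {Start, Y}.
Replace each nonterminal's rules with the union of the non-unit rules of every nonterminal it unit-derives.

Start → d | b Start b | b Y | b | d X b | X X X; Y → b | d X b | X X X; X → d | b Start b | b Y | b d | b | d X b | X X X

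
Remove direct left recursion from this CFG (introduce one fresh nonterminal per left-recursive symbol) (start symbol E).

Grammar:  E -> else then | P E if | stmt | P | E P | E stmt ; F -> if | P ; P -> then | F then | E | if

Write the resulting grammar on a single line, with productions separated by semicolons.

E -> else then E' | P E if E' | stmt E' | P E'; F -> if | P; P -> then | F then | E | if; E' -> P E' | stmt E' | ε

Directly left-recursive nonterminal: E.
For E: α = {P, stmt}, β = {else then, P E if, stmt, P}. Rewrite as E → β E' and E' → α E' | ε.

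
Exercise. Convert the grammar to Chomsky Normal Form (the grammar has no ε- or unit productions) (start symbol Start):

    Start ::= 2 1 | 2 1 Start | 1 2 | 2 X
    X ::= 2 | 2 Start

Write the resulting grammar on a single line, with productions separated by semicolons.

Introduce a nonterminal for each terminal appearing in a rule of length ≥ 2: X1 → 2, X2 → 1.
Binarize each right-hand side of length ≥ 3 by chaining fresh nonterminals (Y1, Y2, …): affected rules were Start → X1 X2 Start.

Start ::= X1 X2 | X1 Y1 | X2 X1 | X1 X; X ::= 2 | X1 Start; X1 ::= 2; X2 ::= 1; Y1 ::= X2 Start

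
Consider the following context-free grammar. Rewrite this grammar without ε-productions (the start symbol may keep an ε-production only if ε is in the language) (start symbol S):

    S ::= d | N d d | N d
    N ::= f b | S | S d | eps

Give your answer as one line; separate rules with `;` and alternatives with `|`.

S ::= d | N d d | d d | N d; N ::= f b | S | S d

Nullable nonterminals: {N}.
ε ∉ L(G), so no ε-production is kept.
Add the nullable-subset variants: S → N d d gives N d d | d d.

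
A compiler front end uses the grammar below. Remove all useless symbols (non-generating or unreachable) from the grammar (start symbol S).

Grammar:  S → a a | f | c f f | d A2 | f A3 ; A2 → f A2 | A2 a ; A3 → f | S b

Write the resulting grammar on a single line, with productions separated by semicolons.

S → a a | f | c f f | f A3; A3 → f | S b

Generating nonterminals: {A3, S}.
Reachable from S after that: {A3, S}.
Removed useless symbols: {A2} and every production mentioning them.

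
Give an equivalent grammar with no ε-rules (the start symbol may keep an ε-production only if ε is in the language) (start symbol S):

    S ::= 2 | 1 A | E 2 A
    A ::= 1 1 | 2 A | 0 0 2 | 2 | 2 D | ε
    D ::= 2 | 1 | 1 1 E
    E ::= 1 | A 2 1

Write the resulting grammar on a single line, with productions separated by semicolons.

S ::= 2 | 1 A | 1 | E 2 A | E 2; A ::= 1 1 | 2 A | 2 | 0 0 2 | 2 D; D ::= 2 | 1 | 1 1 E; E ::= 1 | A 2 1 | 2 1

The nullable symbols are {A}.
ε ∉ L(G), so no ε-production is kept.
Expand every rule over subsets of its nullable positions: S → 1 A gives 1 A | 1. S → E 2 A gives E 2 A | E 2. A → 2 A gives 2 A | 2. E → A 2 1 gives A 2 1 | 2 1.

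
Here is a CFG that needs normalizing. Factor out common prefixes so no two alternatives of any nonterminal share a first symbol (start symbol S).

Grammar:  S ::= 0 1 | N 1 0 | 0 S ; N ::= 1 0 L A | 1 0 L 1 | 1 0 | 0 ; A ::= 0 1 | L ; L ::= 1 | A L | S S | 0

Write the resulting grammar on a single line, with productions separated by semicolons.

S has alternatives sharing prefix '0': factor to S → 0 S' with S' → 1 | S.
N has alternatives sharing prefix '1 0': factor to N → 1 0 N' with N' → L A | L 1 | ε.
N' has alternatives sharing prefix 'L': factor to N' → L N'' with N'' → A | 1.

S ::= N 1 0 | 0 S'; N ::= 0 | 1 0 N'; A ::= 0 1 | L; L ::= 1 | A L | S S | 0; S' ::= 1 | S; N' ::= ε | L N''; N'' ::= A | 1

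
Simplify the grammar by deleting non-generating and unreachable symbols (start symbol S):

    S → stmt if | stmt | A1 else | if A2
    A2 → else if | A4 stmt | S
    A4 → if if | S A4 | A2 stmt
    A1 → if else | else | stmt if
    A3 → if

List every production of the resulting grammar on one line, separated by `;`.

S → stmt if | stmt | A1 else | if A2; A2 → else if | A4 stmt | S; A4 → if if | S A4 | A2 stmt; A1 → if else | else | stmt if

Generating nonterminals: {A1, A2, A3, A4, S}.
Reachable from S after that: {A1, A2, A4, S}.
Removed useless symbols: {A3} and every production mentioning them.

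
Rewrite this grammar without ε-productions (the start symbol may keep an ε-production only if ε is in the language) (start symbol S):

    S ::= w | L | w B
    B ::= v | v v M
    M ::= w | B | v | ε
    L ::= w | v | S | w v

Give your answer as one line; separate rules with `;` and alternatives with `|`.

The nullable symbols are {M}.
ε ∉ L(G), so no ε-production is kept.
Expand every rule over subsets of its nullable positions: B → v v M gives v v M | v v.

S ::= w | L | w B; B ::= v | v v M | v v; M ::= w | B | v; L ::= w | v | S | w v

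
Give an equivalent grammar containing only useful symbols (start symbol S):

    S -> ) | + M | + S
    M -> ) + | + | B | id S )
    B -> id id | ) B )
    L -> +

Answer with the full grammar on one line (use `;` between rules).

Generating nonterminals: {B, L, M, S}.
Reachable from S after that: {B, M, S}.
Removed useless symbols: {L} and every production mentioning them.

S -> ) | + M | + S; M -> ) + | + | B | id S ); B -> id id | ) B )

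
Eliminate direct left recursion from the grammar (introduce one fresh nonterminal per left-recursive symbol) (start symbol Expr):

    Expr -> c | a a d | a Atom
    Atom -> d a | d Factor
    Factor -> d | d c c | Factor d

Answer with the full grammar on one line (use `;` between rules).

Expr -> c | a a d | a Atom; Atom -> d a | d Factor; Factor -> d Factor1 | d c c Factor1; Factor1 -> d Factor1 | eps

Left recursion appears on Factor.
For Factor: α = {d}, β = {d, d c c}. Rewrite as Factor → β Factor1 and Factor1 → α Factor1 | ε.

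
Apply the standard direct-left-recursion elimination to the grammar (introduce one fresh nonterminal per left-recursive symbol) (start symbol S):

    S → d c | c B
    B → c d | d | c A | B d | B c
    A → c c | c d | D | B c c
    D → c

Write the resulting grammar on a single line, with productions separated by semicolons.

S → d c | c B; B → c d B' | d B' | c A B'; A → c c | c d | D | B c c; D → c; B' → d B' | c B' | eps

B is directly left-recursive.
For B: α = {d, c}, β = {c d, d, c A}. Rewrite as B → β B' and B' → α B' | ε.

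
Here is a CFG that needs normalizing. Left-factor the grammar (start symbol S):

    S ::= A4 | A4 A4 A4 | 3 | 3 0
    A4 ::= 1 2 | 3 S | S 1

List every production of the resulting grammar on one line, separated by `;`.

S has alternatives sharing prefix 'A4': factor to S → A4 S' with S' → ε | A4 A4.
S has alternatives sharing prefix '3': factor to S → 3 S'' with S'' → ε | 0.

S ::= A4 S' | 3 S''; A4 ::= 1 2 | 3 S | S 1; S' ::= ε | A4 A4; S'' ::= ε | 0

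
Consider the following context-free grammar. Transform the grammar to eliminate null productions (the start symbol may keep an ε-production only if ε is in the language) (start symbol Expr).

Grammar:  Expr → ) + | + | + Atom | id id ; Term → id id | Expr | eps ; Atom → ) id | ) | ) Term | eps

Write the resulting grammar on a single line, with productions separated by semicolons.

The nullable symbols are {Atom, Term}.
ε ∉ L(G), so no ε-production is kept.

Expr → ) + | + | + Atom | id id; Term → id id | Expr; Atom → ) id | ) | ) Term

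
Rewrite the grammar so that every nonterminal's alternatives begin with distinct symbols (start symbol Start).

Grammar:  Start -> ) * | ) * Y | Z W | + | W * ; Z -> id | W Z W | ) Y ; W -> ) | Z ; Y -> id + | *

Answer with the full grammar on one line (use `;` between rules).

Start has alternatives sharing prefix ') *': factor to Start → ) * Start1 with Start1 → ε | Y.

Start -> Z W | + | W * | ) * Start1; Z -> id | W Z W | ) Y; W -> ) | Z; Y -> id + | *; Start1 -> eps | Y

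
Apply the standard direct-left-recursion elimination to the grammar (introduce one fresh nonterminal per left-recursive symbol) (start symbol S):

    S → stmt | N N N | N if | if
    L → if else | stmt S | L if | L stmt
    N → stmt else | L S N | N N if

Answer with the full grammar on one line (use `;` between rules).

L, N are directly left-recursive.
For L: α = {if, stmt}, β = {if else, stmt S}. Rewrite as L → β L' and L' → α L' | ε.
For N: α = {N if}, β = {stmt else, L S N}. Rewrite as N → β N' and N' → α N' | ε.

S → stmt | N N N | N if | if; L → if else L' | stmt S L'; N → stmt else N' | L S N N'; L' → if L' | stmt L' | ε; N' → N if N' | ε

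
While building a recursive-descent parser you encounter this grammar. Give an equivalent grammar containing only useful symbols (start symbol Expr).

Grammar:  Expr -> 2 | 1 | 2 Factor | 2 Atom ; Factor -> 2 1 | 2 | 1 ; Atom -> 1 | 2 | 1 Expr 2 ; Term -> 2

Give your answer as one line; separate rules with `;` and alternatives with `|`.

Generating nonterminals: {Atom, Expr, Factor, Term}.
Reachable from Expr after that: {Atom, Expr, Factor}.
Removed useless symbols: {Term} and every production mentioning them.

Expr -> 2 | 1 | 2 Factor | 2 Atom; Factor -> 2 1 | 2 | 1; Atom -> 1 | 2 | 1 Expr 2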